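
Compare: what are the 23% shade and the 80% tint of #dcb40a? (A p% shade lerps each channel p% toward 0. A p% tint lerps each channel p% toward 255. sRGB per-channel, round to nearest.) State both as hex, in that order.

#dcb40a is rgb(220, 180, 10).
23% shade:
  R: 220 + 0.23×(0−220) = 220 − 50.6 = 169.4 → 169
  G: 180 + 0.23×(0−180) = 180 − 41.4 = 138.6 → 139
  B: 10 − 2.3 = 7.7 → 8
  → #a98b08
80% tint:
  R: 220 + 0.8×(255−220) = 220 + 28 = 248 → 248
  G: 180 + 0.8×(255−180) = 180 + 60 = 240 → 240
  B: 10 + 196 = 206 → 206
  → #f8f0ce

#a98b08, #f8f0ce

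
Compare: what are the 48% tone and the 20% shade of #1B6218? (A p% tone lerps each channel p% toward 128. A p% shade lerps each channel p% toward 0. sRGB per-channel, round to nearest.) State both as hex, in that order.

#4B704A, #164E13

#1B6218 is rgb(27, 98, 24).
48% tone:
  R: 27 + 48.48 = 75.48 → 75
  G: 98 + 14.4 = 112.4 → 112
  B: 24 + 0.48×(128−24) = 24 + 49.92 = 73.92 → 74
  → #4B704A
20% shade:
  R: 27 + 0.2×(0−27) = 27 − 5.4 = 21.6 → 22
  G: 98 + 0.2×(0−98) = 98 − 19.6 = 78.4 → 78
  B: 24 + 0.2×(0−24) = 24 − 4.8 = 19.2 → 19
  → #164E13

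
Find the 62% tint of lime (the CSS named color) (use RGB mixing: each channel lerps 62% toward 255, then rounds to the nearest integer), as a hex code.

CSS lime is rgb(0, 255, 0).
A 62% tint moves each channel 62% toward 255:
  R: 0 + 0.62×(255−0) = 0 + 158.1 = 158.1 → 158
  G: 255 + 0.62×(255−255) = 255 + 0 = 255 → 255
  B: 0 + 0.62×(255−0) = 0 + 158.1 = 158.1 → 158
rgb(158, 255, 158) = #9EFF9E.

#9EFF9E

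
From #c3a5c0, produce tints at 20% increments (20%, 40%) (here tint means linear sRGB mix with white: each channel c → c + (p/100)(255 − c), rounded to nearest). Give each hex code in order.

#c3a5c0 is rgb(195, 165, 192).
20%: (195 + 12 = 207→207, 165 + 18 = 183→183, 192 + 12.6 = 204.6→205) → #cfb7cd
40%: (195 + 24 = 219→219, 165 + 36 = 201→201, 192 + 25.2 = 217.2→217) → #dbc9d9

#cfb7cd, #dbc9d9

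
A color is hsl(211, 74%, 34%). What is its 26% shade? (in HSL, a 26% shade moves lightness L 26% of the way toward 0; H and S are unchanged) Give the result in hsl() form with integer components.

hsl(211, 74%, 25%)

L moves 26% from 34 toward 0: 34 − 8.84 = 25.16 → 25.
H and S are unchanged.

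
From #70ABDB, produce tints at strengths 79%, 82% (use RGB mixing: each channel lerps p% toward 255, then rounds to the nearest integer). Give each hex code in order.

#E1EDF7, #E5F0F9

#70ABDB is rgb(112, 171, 219).
79%: (112 + 112.97 = 224.97→225, 171 + 66.36 = 237.36→237, 219 + 28.44 = 247.44→247) → #E1EDF7
82%: (112 + 117.26 = 229.26→229, 171 + 68.88 = 239.88→240, 219 + 29.52 = 248.52→249) → #E5F0F9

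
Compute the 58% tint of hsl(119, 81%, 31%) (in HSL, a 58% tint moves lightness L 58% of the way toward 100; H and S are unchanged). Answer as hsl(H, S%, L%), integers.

L moves 58% from 31 toward 100: 31 + 40.02 = 71.02 → 71.
H and S are unchanged.

hsl(119, 81%, 71%)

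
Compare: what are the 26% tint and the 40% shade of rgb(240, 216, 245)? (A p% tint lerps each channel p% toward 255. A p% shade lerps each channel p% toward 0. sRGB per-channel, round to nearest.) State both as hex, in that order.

#f4e2f8, #908293

26% tint:
  R: 240 + 0.26×(255−240) = 240 + 3.9 = 243.9 → 244
  G: 216 + 0.26×(255−216) = 216 + 10.14 = 226.14 → 226
  B: 245 + 0.26×(255−245) = 245 + 2.6 = 247.6 → 248
  → #f4e2f8
40% shade:
  R: 240 + 0.4×(0−240) = 240 − 96 = 144 → 144
  G: 216 − 86.4 = 129.6 → 130
  B: 245 + 0.4×(0−245) = 245 − 98 = 147 → 147
  → #908293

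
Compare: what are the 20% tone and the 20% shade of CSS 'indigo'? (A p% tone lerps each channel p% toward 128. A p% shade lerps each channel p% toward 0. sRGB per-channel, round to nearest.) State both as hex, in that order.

CSS indigo is rgb(75, 0, 130).
20% tone:
  R: 75 + 0.2×(128−75) = 75 + 10.6 = 85.6 → 86
  G: 0 + 0.2×(128−0) = 0 + 25.6 = 25.6 → 26
  B: 130 + 0.2×(128−130) = 130 − 0.4 = 129.6 → 130
  → #561A82
20% shade:
  R: 75 + 0.2×(0−75) = 75 − 15 = 60 → 60
  G: 0 + 0.2×(0−0) = 0 + 0 = 0 → 0
  B: 130 + 0.2×(0−130) = 130 − 26 = 104 → 104
  → #3C0068

#561A82, #3C0068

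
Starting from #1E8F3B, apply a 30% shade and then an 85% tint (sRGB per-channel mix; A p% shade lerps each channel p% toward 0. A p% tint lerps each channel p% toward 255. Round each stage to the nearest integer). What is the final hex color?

#1E8F3B is rgb(30, 143, 59).
Per channel, c → c + 0.3(0 − c):
  R: 30 + 0.3×(0−30) = 30 − 9 = 21 → 21
  G: 143 − 42.9 = 100.1 → 100
  B: 59 − 17.7 = 41.3 → 41
After the shade: rgb(21, 100, 41) = #156429.
Lerp each channel 85% toward 255:
  R: 21 + 198.9 = 219.9 → 220
  G: 100 + 131.75 = 231.75 → 232
  B: 41 + 181.9 = 222.9 → 223
rgb(220, 232, 223) = #DCE8DF.

#DCE8DF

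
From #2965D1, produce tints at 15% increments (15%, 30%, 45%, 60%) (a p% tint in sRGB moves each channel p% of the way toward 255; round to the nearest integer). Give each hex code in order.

#2965D1 is rgb(41, 101, 209).
15%: (41 + 32.1 = 73.1→73, 101 + 23.1 = 124.1→124, 209 + 6.9 = 215.9→216) → #497CD8
30%: (41 + 64.2 = 105.2→105, 101 + 46.2 = 147.2→147, 209 + 13.8 = 222.8→223) → #6993DF
45%: (41 + 96.3 = 137.3→137, 101 + 69.3 = 170.3→170, 209 + 20.7 = 229.7→230) → #89AAE6
60%: (41 + 128.4 = 169.4→169, 101 + 92.4 = 193.4→193, 209 + 27.6 = 236.6→237) → #A9C1ED

#497CD8, #6993DF, #89AAE6, #A9C1ED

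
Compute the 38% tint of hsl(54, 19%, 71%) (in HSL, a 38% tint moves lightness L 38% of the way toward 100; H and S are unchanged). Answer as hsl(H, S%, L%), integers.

L moves 38% from 71 toward 100: 71 + 11.02 = 82.02 → 82.
H and S are unchanged.

hsl(54, 19%, 82%)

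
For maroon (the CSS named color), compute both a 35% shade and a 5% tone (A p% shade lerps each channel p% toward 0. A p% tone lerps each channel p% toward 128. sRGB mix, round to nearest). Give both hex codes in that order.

#530000, #800606

CSS maroon is rgb(128, 0, 0).
35% shade:
  R: 128 + 0.35×(0−128) = 128 − 44.8 = 83.2 → 83
  G: 0 + 0 = 0 → 0
  B: 0 + 0.35×(0−0) = 0 + 0 = 0 → 0
  → #530000
5% tone:
  R: 128 + 0 = 128 → 128
  G: 0 + 0.05×(128−0) = 0 + 6.4 = 6.4 → 6
  B: 0 + 6.4 = 6.4 → 6
  → #800606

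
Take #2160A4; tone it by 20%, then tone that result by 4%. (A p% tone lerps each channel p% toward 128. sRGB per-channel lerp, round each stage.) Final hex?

#37679C

#2160A4 is rgb(33, 96, 164).
Lerp each channel 20% toward 128:
  R: 33 + 0.2×(128−33) = 33 + 19 = 52 → 52
  G: 96 + 6.4 = 102.4 → 102
  B: 164 + 0.2×(128−164) = 164 − 7.2 = 156.8 → 157
After the tone: rgb(52, 102, 157) = #34669D.
Lerp each channel 4% toward 128:
  R: 52 + 3.04 = 55.04 → 55
  G: 102 + 1.04 = 103.04 → 103
  B: 157 − 1.16 = 155.84 → 156
rgb(55, 103, 156) = #37679C.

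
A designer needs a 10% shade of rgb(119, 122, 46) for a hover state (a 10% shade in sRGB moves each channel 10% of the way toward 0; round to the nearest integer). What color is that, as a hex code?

#6b6e29

Lerp each channel 10% toward 0:
  R: 119 + 0.1×(0−119) = 119 − 11.9 = 107.1 → 107
  G: 122 − 12.2 = 109.8 → 110
  B: 46 + 0.1×(0−46) = 46 − 4.6 = 41.4 → 41
rgb(107, 110, 41) = #6b6e29.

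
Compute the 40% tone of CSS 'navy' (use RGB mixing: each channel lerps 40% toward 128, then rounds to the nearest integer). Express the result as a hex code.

CSS navy is rgb(0, 0, 128).
A 40% tone moves each channel 40% toward 128:
  R: 0 + 0.4×(128−0) = 0 + 51.2 = 51.2 → 51
  G: 0 + 51.2 = 51.2 → 51
  B: 128 + 0.4×(128−128) = 128 + 0 = 128 → 128
rgb(51, 51, 128) = #333380.

#333380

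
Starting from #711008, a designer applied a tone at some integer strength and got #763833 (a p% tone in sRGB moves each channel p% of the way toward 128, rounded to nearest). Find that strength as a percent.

#711008 is rgb(113, 16, 8); #763833 is rgb(118, 56, 51).
On the B channel (widest range): 51 ≈ 8 + (p/100)(128 − 8), so p ≈ 100×(51 − 8)/(128 − 8) = 4300/120 = 35.83.
p = 36 reproduces all three channels after rounding.

36%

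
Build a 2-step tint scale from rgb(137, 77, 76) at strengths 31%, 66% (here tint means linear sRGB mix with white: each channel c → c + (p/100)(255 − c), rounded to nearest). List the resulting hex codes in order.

#AE8483, #D7C2C2

31%: (137 + 36.58 = 173.58→174, 77 + 55.18 = 132.18→132, 76 + 55.49 = 131.49→131) → #AE8483
66%: (137 + 77.88 = 214.88→215, 77 + 117.48 = 194.48→194, 76 + 118.14 = 194.14→194) → #D7C2C2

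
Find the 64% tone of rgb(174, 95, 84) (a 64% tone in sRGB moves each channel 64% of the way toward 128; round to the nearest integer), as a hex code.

#917470

Lerp each channel 64% toward 128:
  R: 174 − 29.44 = 144.56 → 145
  G: 95 + 0.64×(128−95) = 95 + 21.12 = 116.12 → 116
  B: 84 + 0.64×(128−84) = 84 + 28.16 = 112.16 → 112
rgb(145, 116, 112) = #917470.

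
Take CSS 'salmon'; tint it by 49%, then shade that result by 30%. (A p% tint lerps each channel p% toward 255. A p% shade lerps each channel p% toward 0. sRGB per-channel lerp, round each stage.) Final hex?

#B08580

CSS salmon is rgb(250, 128, 114).
Lerp each channel 49% toward 255:
  R: 250 + 0.49×(255−250) = 250 + 2.45 = 252.45 → 252
  G: 128 + 0.49×(255−128) = 128 + 62.23 = 190.23 → 190
  B: 114 + 69.09 = 183.09 → 183
After the tint: rgb(252, 190, 183) = #FCBEB7.
Lerp each channel 30% toward 0:
  R: 252 − 75.6 = 176.4 → 176
  G: 190 + 0.3×(0−190) = 190 − 57 = 133 → 133
  B: 183 + 0.3×(0−183) = 183 − 54.9 = 128.1 → 128
rgb(176, 133, 128) = #B08580.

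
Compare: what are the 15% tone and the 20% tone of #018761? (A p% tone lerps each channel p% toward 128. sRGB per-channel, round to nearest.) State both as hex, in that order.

#018761 is rgb(1, 135, 97).
15% tone:
  R: 1 + 0.15×(128−1) = 1 + 19.05 = 20.05 → 20
  G: 135 + 0.15×(128−135) = 135 − 1.05 = 133.95 → 134
  B: 97 + 4.65 = 101.65 → 102
  → #148666
20% tone:
  R: 1 + 25.4 = 26.4 → 26
  G: 135 − 1.4 = 133.6 → 134
  B: 97 + 6.2 = 103.2 → 103
  → #1a8667

#148666, #1a8667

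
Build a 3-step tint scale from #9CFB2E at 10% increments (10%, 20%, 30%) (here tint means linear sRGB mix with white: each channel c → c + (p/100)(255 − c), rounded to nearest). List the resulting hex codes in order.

#A6FB43, #B0FC58, #BAFC6D

#9CFB2E is rgb(156, 251, 46).
10%: (156 + 9.9 = 165.9→166, 251→251, 46 + 20.9 = 66.9→67) → #A6FB43
20%: (156 + 19.8 = 175.8→176, 251 + 0.8 = 251.8→252, 46 + 41.8 = 87.8→88) → #B0FC58
30%: (156 + 29.7 = 185.7→186, 251 + 1.2 = 252.2→252, 46 + 62.7 = 108.7→109) → #BAFC6D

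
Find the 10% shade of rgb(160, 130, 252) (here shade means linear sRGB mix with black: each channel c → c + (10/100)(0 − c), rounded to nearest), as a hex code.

Per channel, c → c + 0.1(0 − c):
  R: 160 + 0.1×(0−160) = 160 − 16 = 144 → 144
  G: 130 + 0.1×(0−130) = 130 − 13 = 117 → 117
  B: 252 − 25.2 = 226.8 → 227
rgb(144, 117, 227) = #9075E3.

#9075E3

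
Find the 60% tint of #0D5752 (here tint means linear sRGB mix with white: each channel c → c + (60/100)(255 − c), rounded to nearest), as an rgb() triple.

rgb(158, 188, 186)

#0D5752 is rgb(13, 87, 82).
Per channel, c → c + 0.6(255 − c):
  R: 13 + 0.6×(255−13) = 13 + 145.2 = 158.2 → 158
  G: 87 + 0.6×(255−87) = 87 + 100.8 = 187.8 → 188
  B: 82 + 0.6×(255−82) = 82 + 103.8 = 185.8 → 186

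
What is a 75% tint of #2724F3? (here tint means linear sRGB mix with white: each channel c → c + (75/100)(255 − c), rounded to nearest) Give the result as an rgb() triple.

rgb(201, 200, 252)

#2724F3 is rgb(39, 36, 243).
Lerp each channel 75% toward 255:
  R: 39 + 162 = 201 → 201
  G: 36 + 0.75×(255−36) = 36 + 164.25 = 200.25 → 200
  B: 243 + 9 = 252 → 252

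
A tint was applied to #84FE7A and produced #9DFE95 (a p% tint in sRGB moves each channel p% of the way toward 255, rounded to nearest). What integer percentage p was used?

#84FE7A is rgb(132, 254, 122); #9DFE95 is rgb(157, 254, 149).
On the B channel (widest range): 149 ≈ 122 + (p/100)(255 − 122), so p ≈ 100×(149 − 122)/(255 − 122) = 2700/133 = 20.30.
p = 20 reproduces all three channels after rounding.

20%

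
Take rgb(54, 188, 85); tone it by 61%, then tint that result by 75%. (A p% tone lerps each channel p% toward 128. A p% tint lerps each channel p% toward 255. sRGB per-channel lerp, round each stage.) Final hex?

#D8E5DB

Per channel, c → c + 0.61(128 − c):
  R: 54 + 45.14 = 99.14 → 99
  G: 188 + 0.61×(128−188) = 188 − 36.6 = 151.4 → 151
  B: 85 + 26.23 = 111.23 → 111
After the tone: rgb(99, 151, 111) = #63976F.
Lerp each channel 75% toward 255:
  R: 99 + 117 = 216 → 216
  G: 151 + 0.75×(255−151) = 151 + 78 = 229 → 229
  B: 111 + 0.75×(255−111) = 111 + 108 = 219 → 219
rgb(216, 229, 219) = #D8E5DB.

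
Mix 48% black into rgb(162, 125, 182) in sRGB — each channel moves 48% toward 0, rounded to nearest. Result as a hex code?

Lerp each channel 48% toward 0:
  R: 162 + 0.48×(0−162) = 162 − 77.76 = 84.24 → 84
  G: 125 + 0.48×(0−125) = 125 − 60 = 65 → 65
  B: 182 − 87.36 = 94.64 → 95
rgb(84, 65, 95) = #54415F.

#54415F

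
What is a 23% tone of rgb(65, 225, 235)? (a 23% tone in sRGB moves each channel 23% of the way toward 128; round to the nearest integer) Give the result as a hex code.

A 23% tone moves each channel 23% toward 128:
  R: 65 + 14.49 = 79.49 → 79
  G: 225 + 0.23×(128−225) = 225 − 22.31 = 202.69 → 203
  B: 235 + 0.23×(128−235) = 235 − 24.61 = 210.39 → 210
rgb(79, 203, 210) = #4FCBD2.

#4FCBD2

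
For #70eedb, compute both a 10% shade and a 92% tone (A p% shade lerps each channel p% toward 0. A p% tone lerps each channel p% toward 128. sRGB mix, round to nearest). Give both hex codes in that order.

#65d6c5, #7f8987

#70eedb is rgb(112, 238, 219).
10% shade:
  R: 112 + 0.1×(0−112) = 112 − 11.2 = 100.8 → 101
  G: 238 + 0.1×(0−238) = 238 − 23.8 = 214.2 → 214
  B: 219 + 0.1×(0−219) = 219 − 21.9 = 197.1 → 197
  → #65d6c5
92% tone:
  R: 112 + 0.92×(128−112) = 112 + 14.72 = 126.72 → 127
  G: 238 + 0.92×(128−238) = 238 − 101.2 = 136.8 → 137
  B: 219 + 0.92×(128−219) = 219 − 83.72 = 135.28 → 135
  → #7f8987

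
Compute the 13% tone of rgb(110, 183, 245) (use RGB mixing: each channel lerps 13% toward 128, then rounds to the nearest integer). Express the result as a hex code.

#70b0e6

Per channel, c → c + 0.13(128 − c):
  R: 110 + 2.34 = 112.34 → 112
  G: 183 + 0.13×(128−183) = 183 − 7.15 = 175.85 → 176
  B: 245 + 0.13×(128−245) = 245 − 15.21 = 229.79 → 230
rgb(112, 176, 230) = #70b0e6.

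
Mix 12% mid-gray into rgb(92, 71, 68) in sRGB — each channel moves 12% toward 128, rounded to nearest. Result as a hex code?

Lerp each channel 12% toward 128:
  R: 92 + 0.12×(128−92) = 92 + 4.32 = 96.32 → 96
  G: 71 + 0.12×(128−71) = 71 + 6.84 = 77.84 → 78
  B: 68 + 0.12×(128−68) = 68 + 7.2 = 75.2 → 75
rgb(96, 78, 75) = #604E4B.

#604E4B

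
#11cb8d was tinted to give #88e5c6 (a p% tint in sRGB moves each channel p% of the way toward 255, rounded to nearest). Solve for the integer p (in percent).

50%

#11cb8d is rgb(17, 203, 141); #88e5c6 is rgb(136, 229, 198).
On the R channel (widest range): 136 ≈ 17 + (p/100)(255 − 17), so p ≈ 100×(136 − 17)/(255 − 17) = 11900/238 = 50.00.
p = 50 reproduces all three channels after rounding.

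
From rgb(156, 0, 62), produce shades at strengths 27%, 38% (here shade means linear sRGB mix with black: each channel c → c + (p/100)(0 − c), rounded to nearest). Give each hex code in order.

#72002D, #610026

27%: (156 − 42.12 = 113.88→114, 0→0, 62 − 16.74 = 45.26→45) → #72002D
38%: (156 − 59.28 = 96.72→97, 0→0, 62 − 23.56 = 38.44→38) → #610026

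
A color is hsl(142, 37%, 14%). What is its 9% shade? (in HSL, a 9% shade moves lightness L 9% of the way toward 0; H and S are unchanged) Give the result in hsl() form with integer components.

hsl(142, 37%, 13%)

L moves 9% from 14 toward 0: 14 − 1.26 = 12.74 → 13.
H and S are unchanged.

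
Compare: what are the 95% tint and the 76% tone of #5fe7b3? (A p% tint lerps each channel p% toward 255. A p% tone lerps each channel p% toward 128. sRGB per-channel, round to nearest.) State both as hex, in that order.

#f7fefb, #78998c

#5fe7b3 is rgb(95, 231, 179).
95% tint:
  R: 95 + 0.95×(255−95) = 95 + 152 = 247 → 247
  G: 231 + 22.8 = 253.8 → 254
  B: 179 + 0.95×(255−179) = 179 + 72.2 = 251.2 → 251
  → #f7fefb
76% tone:
  R: 95 + 0.76×(128−95) = 95 + 25.08 = 120.08 → 120
  G: 231 − 78.28 = 152.72 → 153
  B: 179 + 0.76×(128−179) = 179 − 38.76 = 140.24 → 140
  → #78998c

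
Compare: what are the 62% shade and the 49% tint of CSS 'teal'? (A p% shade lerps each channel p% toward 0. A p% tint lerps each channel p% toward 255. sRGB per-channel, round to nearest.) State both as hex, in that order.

#003131, #7DBEBE

CSS teal is rgb(0, 128, 128).
62% shade:
  R: 0 + 0 = 0 → 0
  G: 128 − 79.36 = 48.64 → 49
  B: 128 − 79.36 = 48.64 → 49
  → #003131
49% tint:
  R: 0 + 0.49×(255−0) = 0 + 124.95 = 124.95 → 125
  G: 128 + 62.23 = 190.23 → 190
  B: 128 + 62.23 = 190.23 → 190
  → #7DBEBE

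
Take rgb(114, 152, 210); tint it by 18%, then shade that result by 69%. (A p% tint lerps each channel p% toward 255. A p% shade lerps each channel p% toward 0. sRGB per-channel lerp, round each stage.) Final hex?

#2B3544

Per channel, c → c + 0.18(255 − c):
  R: 114 + 25.38 = 139.38 → 139
  G: 152 + 18.54 = 170.54 → 171
  B: 210 + 8.1 = 218.1 → 218
After the tint: rgb(139, 171, 218) = #8BABDA.
A 69% shade moves each channel 69% toward 0:
  R: 139 − 95.91 = 43.09 → 43
  G: 171 + 0.69×(0−171) = 171 − 117.99 = 53.01 → 53
  B: 218 + 0.69×(0−218) = 218 − 150.42 = 67.58 → 68
rgb(43, 53, 68) = #2B3544.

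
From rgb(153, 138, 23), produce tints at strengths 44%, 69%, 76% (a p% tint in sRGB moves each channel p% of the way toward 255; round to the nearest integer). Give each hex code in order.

44%: (153 + 44.88 = 197.88→198, 138 + 51.48 = 189.48→189, 23 + 102.08 = 125.08→125) → #c6bd7d
69%: (153 + 70.38 = 223.38→223, 138 + 80.73 = 218.73→219, 23 + 160.08 = 183.08→183) → #dfdbb7
76%: (153 + 77.52 = 230.52→231, 138 + 88.92 = 226.92→227, 23 + 176.32 = 199.32→199) → #e7e3c7

#c6bd7d, #dfdbb7, #e7e3c7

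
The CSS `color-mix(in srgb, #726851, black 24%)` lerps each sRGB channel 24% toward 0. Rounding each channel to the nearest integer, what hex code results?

#574F3E

#726851 is rgb(114, 104, 81).
Lerp each channel 24% toward 0:
  R: 114 − 27.36 = 86.64 → 87
  G: 104 + 0.24×(0−104) = 104 − 24.96 = 79.04 → 79
  B: 81 + 0.24×(0−81) = 81 − 19.44 = 61.56 → 62
rgb(87, 79, 62) = #574F3E.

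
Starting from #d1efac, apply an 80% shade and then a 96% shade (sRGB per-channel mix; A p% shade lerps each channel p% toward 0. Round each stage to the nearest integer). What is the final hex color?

#d1efac is rgb(209, 239, 172).
Lerp each channel 80% toward 0:
  R: 209 − 167.2 = 41.8 → 42
  G: 239 + 0.8×(0−239) = 239 − 191.2 = 47.8 → 48
  B: 172 + 0.8×(0−172) = 172 − 137.6 = 34.4 → 34
After the shade: rgb(42, 48, 34) = #2a3022.
A 96% shade moves each channel 96% toward 0:
  R: 42 + 0.96×(0−42) = 42 − 40.32 = 1.68 → 2
  G: 48 − 46.08 = 1.92 → 2
  B: 34 + 0.96×(0−34) = 34 − 32.64 = 1.36 → 1
rgb(2, 2, 1) = #020201.

#020201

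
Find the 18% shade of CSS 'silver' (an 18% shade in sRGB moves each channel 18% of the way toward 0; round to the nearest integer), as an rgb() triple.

rgb(157, 157, 157)

CSS silver is rgb(192, 192, 192).
Lerp each channel 18% toward 0:
  R: 192 − 34.56 = 157.44 → 157
  G: 192 + 0.18×(0−192) = 192 − 34.56 = 157.44 → 157
  B: 192 + 0.18×(0−192) = 192 − 34.56 = 157.44 → 157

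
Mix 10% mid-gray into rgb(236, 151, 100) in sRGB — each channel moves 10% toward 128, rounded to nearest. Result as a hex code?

Per channel, c → c + 0.1(128 − c):
  R: 236 + 0.1×(128−236) = 236 − 10.8 = 225.2 → 225
  G: 151 + 0.1×(128−151) = 151 − 2.3 = 148.7 → 149
  B: 100 + 0.1×(128−100) = 100 + 2.8 = 102.8 → 103
rgb(225, 149, 103) = #E19567.

#E19567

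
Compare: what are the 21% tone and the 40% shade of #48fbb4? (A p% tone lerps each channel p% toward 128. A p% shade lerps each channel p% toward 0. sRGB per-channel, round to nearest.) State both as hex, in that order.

#54e1a9, #2b976c

#48fbb4 is rgb(72, 251, 180).
21% tone:
  R: 72 + 0.21×(128−72) = 72 + 11.76 = 83.76 → 84
  G: 251 + 0.21×(128−251) = 251 − 25.83 = 225.17 → 225
  B: 180 + 0.21×(128−180) = 180 − 10.92 = 169.08 → 169
  → #54e1a9
40% shade:
  R: 72 + 0.4×(0−72) = 72 − 28.8 = 43.2 → 43
  G: 251 + 0.4×(0−251) = 251 − 100.4 = 150.6 → 151
  B: 180 + 0.4×(0−180) = 180 − 72 = 108 → 108
  → #2b976c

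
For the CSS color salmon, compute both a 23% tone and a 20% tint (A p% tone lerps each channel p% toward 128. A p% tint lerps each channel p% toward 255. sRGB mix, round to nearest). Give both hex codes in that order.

CSS salmon is rgb(250, 128, 114).
23% tone:
  R: 250 − 28.06 = 221.94 → 222
  G: 128 + 0 = 128 → 128
  B: 114 + 0.23×(128−114) = 114 + 3.22 = 117.22 → 117
  → #DE8075
20% tint:
  R: 250 + 1 = 251 → 251
  G: 128 + 0.2×(255−128) = 128 + 25.4 = 153.4 → 153
  B: 114 + 0.2×(255−114) = 114 + 28.2 = 142.2 → 142
  → #FB998E

#DE8075, #FB998E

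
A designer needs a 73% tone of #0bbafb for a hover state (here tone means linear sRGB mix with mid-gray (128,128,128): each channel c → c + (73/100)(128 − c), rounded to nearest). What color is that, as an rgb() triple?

#0bbafb is rgb(11, 186, 251).
Lerp each channel 73% toward 128:
  R: 11 + 0.73×(128−11) = 11 + 85.41 = 96.41 → 96
  G: 186 + 0.73×(128−186) = 186 − 42.34 = 143.66 → 144
  B: 251 + 0.73×(128−251) = 251 − 89.79 = 161.21 → 161

rgb(96, 144, 161)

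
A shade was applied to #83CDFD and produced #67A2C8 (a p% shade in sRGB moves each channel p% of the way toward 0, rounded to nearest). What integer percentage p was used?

21%

#83CDFD is rgb(131, 205, 253); #67A2C8 is rgb(103, 162, 200).
On the B channel (widest range): 200 ≈ 253 + (p/100)(0 − 253), so p ≈ 100×(200 − 253)/(0 − 253) = -5300/-253 = 20.95.
p = 21 reproduces all three channels after rounding.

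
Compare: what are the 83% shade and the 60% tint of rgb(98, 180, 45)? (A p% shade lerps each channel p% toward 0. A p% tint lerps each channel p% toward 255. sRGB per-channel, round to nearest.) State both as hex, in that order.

83% shade:
  R: 98 − 81.34 = 16.66 → 17
  G: 180 − 149.4 = 30.6 → 31
  B: 45 + 0.83×(0−45) = 45 − 37.35 = 7.65 → 8
  → #111f08
60% tint:
  R: 98 + 94.2 = 192.2 → 192
  G: 180 + 45 = 225 → 225
  B: 45 + 0.6×(255−45) = 45 + 126 = 171 → 171
  → #c0e1ab

#111f08, #c0e1ab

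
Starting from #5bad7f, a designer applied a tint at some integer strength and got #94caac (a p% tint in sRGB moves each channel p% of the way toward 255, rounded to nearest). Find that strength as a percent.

#5bad7f is rgb(91, 173, 127); #94caac is rgb(148, 202, 172).
On the R channel (widest range): 148 ≈ 91 + (p/100)(255 − 91), so p ≈ 100×(148 − 91)/(255 − 91) = 5700/164 = 34.76.
p = 35 reproduces all three channels after rounding.

35%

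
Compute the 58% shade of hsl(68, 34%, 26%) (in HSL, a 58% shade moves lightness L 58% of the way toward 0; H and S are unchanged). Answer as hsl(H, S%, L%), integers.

hsl(68, 34%, 11%)

L moves 58% from 26 toward 0: 26 − 15.08 = 10.92 → 11.
H and S are unchanged.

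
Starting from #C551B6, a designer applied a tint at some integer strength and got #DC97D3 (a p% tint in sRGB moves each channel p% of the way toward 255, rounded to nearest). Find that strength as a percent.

#C551B6 is rgb(197, 81, 182); #DC97D3 is rgb(220, 151, 211).
On the G channel (widest range): 151 ≈ 81 + (p/100)(255 − 81), so p ≈ 100×(151 − 81)/(255 − 81) = 7000/174 = 40.23.
p = 40 reproduces all three channels after rounding.

40%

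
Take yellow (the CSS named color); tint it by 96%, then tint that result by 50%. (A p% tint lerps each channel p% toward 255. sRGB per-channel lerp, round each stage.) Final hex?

CSS yellow is rgb(255, 255, 0).
Lerp each channel 96% toward 255:
  R: 255 + 0 = 255 → 255
  G: 255 + 0.96×(255−255) = 255 + 0 = 255 → 255
  B: 0 + 244.8 = 244.8 → 245
After the tint: rgb(255, 255, 245) = #FFFFF5.
A 50% tint moves each channel 50% toward 255:
  R: 255 + 0.5×(255−255) = 255 + 0 = 255 → 255
  G: 255 + 0.5×(255−255) = 255 + 0 = 255 → 255
  B: 245 + 0.5×(255−245) = 245 + 5 = 250 → 250
rgb(255, 255, 250) = #FFFFFA.

#FFFFFA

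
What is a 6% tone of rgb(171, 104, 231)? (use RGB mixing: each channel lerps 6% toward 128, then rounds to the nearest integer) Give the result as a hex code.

#A869E1

Per channel, c → c + 0.06(128 − c):
  R: 171 + 0.06×(128−171) = 171 − 2.58 = 168.42 → 168
  G: 104 + 1.44 = 105.44 → 105
  B: 231 + 0.06×(128−231) = 231 − 6.18 = 224.82 → 225
rgb(168, 105, 225) = #A869E1.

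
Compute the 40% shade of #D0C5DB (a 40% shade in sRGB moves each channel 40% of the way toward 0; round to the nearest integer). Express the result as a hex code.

#D0C5DB is rgb(208, 197, 219).
Lerp each channel 40% toward 0:
  R: 208 − 83.2 = 124.8 → 125
  G: 197 + 0.4×(0−197) = 197 − 78.8 = 118.2 → 118
  B: 219 + 0.4×(0−219) = 219 − 87.6 = 131.4 → 131
rgb(125, 118, 131) = #7D7683.

#7D7683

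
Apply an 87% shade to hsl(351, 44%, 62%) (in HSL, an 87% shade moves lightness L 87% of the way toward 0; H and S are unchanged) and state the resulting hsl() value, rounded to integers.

L moves 87% from 62 toward 0: 62 − 53.94 = 8.06 → 8.
H and S are unchanged.

hsl(351, 44%, 8%)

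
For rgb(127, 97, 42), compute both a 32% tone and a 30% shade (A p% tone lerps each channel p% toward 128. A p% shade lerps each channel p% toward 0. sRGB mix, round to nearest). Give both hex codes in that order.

32% tone:
  R: 127 + 0.32×(128−127) = 127 + 0.32 = 127.32 → 127
  G: 97 + 0.32×(128−97) = 97 + 9.92 = 106.92 → 107
  B: 42 + 0.32×(128−42) = 42 + 27.52 = 69.52 → 70
  → #7f6b46
30% shade:
  R: 127 − 38.1 = 88.9 → 89
  G: 97 − 29.1 = 67.9 → 68
  B: 42 + 0.3×(0−42) = 42 − 12.6 = 29.4 → 29
  → #59441d

#7f6b46, #59441d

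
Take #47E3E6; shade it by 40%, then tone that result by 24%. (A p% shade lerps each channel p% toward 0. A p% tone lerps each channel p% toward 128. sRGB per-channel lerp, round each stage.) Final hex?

#47E3E6 is rgb(71, 227, 230).
Per channel, c → c + 0.4(0 − c):
  R: 71 − 28.4 = 42.6 → 43
  G: 227 + 0.4×(0−227) = 227 − 90.8 = 136.2 → 136
  B: 230 − 92 = 138 → 138
After the shade: rgb(43, 136, 138) = #2B888A.
A 24% tone moves each channel 24% toward 128:
  R: 43 + 0.24×(128−43) = 43 + 20.4 = 63.4 → 63
  G: 136 + 0.24×(128−136) = 136 − 1.92 = 134.08 → 134
  B: 138 + 0.24×(128−138) = 138 − 2.4 = 135.6 → 136
rgb(63, 134, 136) = #3F8688.

#3F8688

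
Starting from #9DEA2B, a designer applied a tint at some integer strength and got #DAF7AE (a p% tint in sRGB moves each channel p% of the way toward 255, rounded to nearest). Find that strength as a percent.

62%

#9DEA2B is rgb(157, 234, 43); #DAF7AE is rgb(218, 247, 174).
On the B channel (widest range): 174 ≈ 43 + (p/100)(255 − 43), so p ≈ 100×(174 − 43)/(255 − 43) = 13100/212 = 61.79.
p = 62 reproduces all three channels after rounding.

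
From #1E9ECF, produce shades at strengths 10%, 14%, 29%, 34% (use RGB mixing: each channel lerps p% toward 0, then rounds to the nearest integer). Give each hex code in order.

#1B8EBA, #1A88B2, #157093, #146889

#1E9ECF is rgb(30, 158, 207).
10%: (30 − 3 = 27→27, 158 − 15.8 = 142.2→142, 207 − 20.7 = 186.3→186) → #1B8EBA
14%: (30 − 4.2 = 25.8→26, 158 − 22.12 = 135.88→136, 207 − 28.98 = 178.02→178) → #1A88B2
29%: (30 − 8.7 = 21.3→21, 158 − 45.82 = 112.18→112, 207 − 60.03 = 146.97→147) → #157093
34%: (30 − 10.2 = 19.8→20, 158 − 53.72 = 104.28→104, 207 − 70.38 = 136.62→137) → #146889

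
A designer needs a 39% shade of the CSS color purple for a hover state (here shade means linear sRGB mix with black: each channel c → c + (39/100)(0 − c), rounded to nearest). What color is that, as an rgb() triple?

CSS purple is rgb(128, 0, 128).
Per channel, c → c + 0.39(0 − c):
  R: 128 − 49.92 = 78.08 → 78
  G: 0 + 0.39×(0−0) = 0 + 0 = 0 → 0
  B: 128 − 49.92 = 78.08 → 78

rgb(78, 0, 78)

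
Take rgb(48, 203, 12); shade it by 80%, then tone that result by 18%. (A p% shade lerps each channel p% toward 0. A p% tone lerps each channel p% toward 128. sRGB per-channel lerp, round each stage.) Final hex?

#1f3919

Lerp each channel 80% toward 0:
  R: 48 − 38.4 = 9.6 → 10
  G: 203 + 0.8×(0−203) = 203 − 162.4 = 40.6 → 41
  B: 12 − 9.6 = 2.4 → 2
After the shade: rgb(10, 41, 2) = #0a2902.
Lerp each channel 18% toward 128:
  R: 10 + 21.24 = 31.24 → 31
  G: 41 + 0.18×(128−41) = 41 + 15.66 = 56.66 → 57
  B: 2 + 22.68 = 24.68 → 25
rgb(31, 57, 25) = #1f3919.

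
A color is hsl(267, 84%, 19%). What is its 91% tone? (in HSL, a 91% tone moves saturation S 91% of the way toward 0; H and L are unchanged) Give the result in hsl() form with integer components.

hsl(267, 8%, 19%)

S moves 91% from 84 toward 0: 84 − 76.44 = 7.56 → 8.
H and L are unchanged.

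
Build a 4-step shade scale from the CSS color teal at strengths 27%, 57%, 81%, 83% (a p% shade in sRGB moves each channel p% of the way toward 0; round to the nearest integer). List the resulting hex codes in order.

CSS teal is rgb(0, 128, 128).
27%: (0→0, 128 − 34.56 = 93.44→93, 128 − 34.56 = 93.44→93) → #005D5D
57%: (0→0, 128 − 72.96 = 55.04→55, 128 − 72.96 = 55.04→55) → #003737
81%: (0→0, 128 − 103.68 = 24.32→24, 128 − 103.68 = 24.32→24) → #001818
83%: (0→0, 128 − 106.24 = 21.76→22, 128 − 106.24 = 21.76→22) → #001616

#005D5D, #003737, #001818, #001616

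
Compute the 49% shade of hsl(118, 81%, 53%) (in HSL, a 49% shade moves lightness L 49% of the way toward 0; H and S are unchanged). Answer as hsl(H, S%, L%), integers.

L moves 49% from 53 toward 0: 53 − 25.97 = 27.03 → 27.
H and S are unchanged.

hsl(118, 81%, 27%)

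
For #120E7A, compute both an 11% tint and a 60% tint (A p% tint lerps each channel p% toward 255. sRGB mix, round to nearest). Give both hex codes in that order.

#120E7A is rgb(18, 14, 122).
11% tint:
  R: 18 + 26.07 = 44.07 → 44
  G: 14 + 0.11×(255−14) = 14 + 26.51 = 40.51 → 41
  B: 122 + 0.11×(255−122) = 122 + 14.63 = 136.63 → 137
  → #2C2989
60% tint:
  R: 18 + 0.6×(255−18) = 18 + 142.2 = 160.2 → 160
  G: 14 + 144.6 = 158.6 → 159
  B: 122 + 0.6×(255−122) = 122 + 79.8 = 201.8 → 202
  → #A09FCA

#2C2989, #A09FCA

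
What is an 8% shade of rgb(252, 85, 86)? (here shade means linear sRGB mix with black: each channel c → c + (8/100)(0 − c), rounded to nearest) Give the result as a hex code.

#e84e4f

An 8% shade moves each channel 8% toward 0:
  R: 252 + 0.08×(0−252) = 252 − 20.16 = 231.84 → 232
  G: 85 + 0.08×(0−85) = 85 − 6.8 = 78.2 → 78
  B: 86 + 0.08×(0−86) = 86 − 6.88 = 79.12 → 79
rgb(232, 78, 79) = #e84e4f.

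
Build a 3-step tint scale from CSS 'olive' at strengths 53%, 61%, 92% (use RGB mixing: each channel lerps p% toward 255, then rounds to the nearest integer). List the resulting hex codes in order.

#C3C387, #CDCD9C, #F5F5EB

CSS olive is rgb(128, 128, 0).
53%: (128 + 67.31 = 195.31→195, 128 + 67.31 = 195.31→195, 0 + 135.15 = 135.15→135) → #C3C387
61%: (128 + 77.47 = 205.47→205, 128 + 77.47 = 205.47→205, 0 + 155.55 = 155.55→156) → #CDCD9C
92%: (128 + 116.84 = 244.84→245, 128 + 116.84 = 244.84→245, 0 + 234.6 = 234.6→235) → #F5F5EB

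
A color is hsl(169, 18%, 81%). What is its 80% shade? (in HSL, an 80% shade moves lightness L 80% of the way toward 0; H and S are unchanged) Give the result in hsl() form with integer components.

L moves 80% from 81 toward 0: 81 − 64.8 = 16.2 → 16.
H and S are unchanged.

hsl(169, 18%, 16%)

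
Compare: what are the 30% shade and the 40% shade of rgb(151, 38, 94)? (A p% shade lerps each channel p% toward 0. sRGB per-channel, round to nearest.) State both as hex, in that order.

30% shade:
  R: 151 − 45.3 = 105.7 → 106
  G: 38 + 0.3×(0−38) = 38 − 11.4 = 26.6 → 27
  B: 94 − 28.2 = 65.8 → 66
  → #6A1B42
40% shade:
  R: 151 − 60.4 = 90.6 → 91
  G: 38 + 0.4×(0−38) = 38 − 15.2 = 22.8 → 23
  B: 94 − 37.6 = 56.4 → 56
  → #5B1738

#6A1B42, #5B1738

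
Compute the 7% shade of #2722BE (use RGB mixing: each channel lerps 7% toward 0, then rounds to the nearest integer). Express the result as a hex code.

#2722BE is rgb(39, 34, 190).
Lerp each channel 7% toward 0:
  R: 39 − 2.73 = 36.27 → 36
  G: 34 + 0.07×(0−34) = 34 − 2.38 = 31.62 → 32
  B: 190 + 0.07×(0−190) = 190 − 13.3 = 176.7 → 177
rgb(36, 32, 177) = #2420B1.

#2420B1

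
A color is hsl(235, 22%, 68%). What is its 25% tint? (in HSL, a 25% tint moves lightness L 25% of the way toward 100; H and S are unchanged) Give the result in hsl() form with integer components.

hsl(235, 22%, 76%)

L moves 25% from 68 toward 100: 68 + 8 = 76 → 76.
H and S are unchanged.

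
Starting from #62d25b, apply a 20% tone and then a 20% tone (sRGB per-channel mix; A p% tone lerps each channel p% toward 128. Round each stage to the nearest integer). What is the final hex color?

#62d25b is rgb(98, 210, 91).
Lerp each channel 20% toward 128:
  R: 98 + 6 = 104 → 104
  G: 210 + 0.2×(128−210) = 210 − 16.4 = 193.6 → 194
  B: 91 + 0.2×(128−91) = 91 + 7.4 = 98.4 → 98
After the tone: rgb(104, 194, 98) = #68c262.
Lerp each channel 20% toward 128:
  R: 104 + 0.2×(128−104) = 104 + 4.8 = 108.8 → 109
  G: 194 + 0.2×(128−194) = 194 − 13.2 = 180.8 → 181
  B: 98 + 0.2×(128−98) = 98 + 6 = 104 → 104
rgb(109, 181, 104) = #6db568.

#6db568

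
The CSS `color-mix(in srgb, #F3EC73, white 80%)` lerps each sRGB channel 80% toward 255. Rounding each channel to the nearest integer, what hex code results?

#F3EC73 is rgb(243, 236, 115).
Per channel, c → c + 0.8(255 − c):
  R: 243 + 9.6 = 252.6 → 253
  G: 236 + 15.2 = 251.2 → 251
  B: 115 + 0.8×(255−115) = 115 + 112 = 227 → 227
rgb(253, 251, 227) = #FDFBE3.

#FDFBE3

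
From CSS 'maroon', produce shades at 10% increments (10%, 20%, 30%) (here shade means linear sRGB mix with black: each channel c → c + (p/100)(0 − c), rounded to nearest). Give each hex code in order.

CSS maroon is rgb(128, 0, 0).
10%: (128 − 12.8 = 115.2→115, 0→0, 0→0) → #730000
20%: (128 − 25.6 = 102.4→102, 0→0, 0→0) → #660000
30%: (128 − 38.4 = 89.6→90, 0→0, 0→0) → #5A0000

#730000, #660000, #5A0000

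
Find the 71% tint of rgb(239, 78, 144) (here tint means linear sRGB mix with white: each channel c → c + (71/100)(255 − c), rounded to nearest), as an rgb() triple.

A 71% tint moves each channel 71% toward 255:
  R: 239 + 0.71×(255−239) = 239 + 11.36 = 250.36 → 250
  G: 78 + 0.71×(255−78) = 78 + 125.67 = 203.67 → 204
  B: 144 + 0.71×(255−144) = 144 + 78.81 = 222.81 → 223

rgb(250, 204, 223)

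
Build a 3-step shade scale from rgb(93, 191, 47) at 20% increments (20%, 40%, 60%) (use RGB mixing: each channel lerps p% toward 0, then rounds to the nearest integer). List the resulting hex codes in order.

20%: (93 − 18.6 = 74.4→74, 191 − 38.2 = 152.8→153, 47 − 9.4 = 37.6→38) → #4A9926
40%: (93 − 37.2 = 55.8→56, 191 − 76.4 = 114.6→115, 47 − 18.8 = 28.2→28) → #38731C
60%: (93 − 55.8 = 37.2→37, 191 − 114.6 = 76.4→76, 47 − 28.2 = 18.8→19) → #254C13

#4A9926, #38731C, #254C13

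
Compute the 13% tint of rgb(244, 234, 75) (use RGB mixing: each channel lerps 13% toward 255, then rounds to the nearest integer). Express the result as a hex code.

#F5ED62

A 13% tint moves each channel 13% toward 255:
  R: 244 + 1.43 = 245.43 → 245
  G: 234 + 2.73 = 236.73 → 237
  B: 75 + 0.13×(255−75) = 75 + 23.4 = 98.4 → 98
rgb(245, 237, 98) = #F5ED62.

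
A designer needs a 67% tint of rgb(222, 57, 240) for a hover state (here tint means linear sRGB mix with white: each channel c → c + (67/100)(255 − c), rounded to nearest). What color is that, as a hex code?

#F4BEFA

Lerp each channel 67% toward 255:
  R: 222 + 0.67×(255−222) = 222 + 22.11 = 244.11 → 244
  G: 57 + 132.66 = 189.66 → 190
  B: 240 + 10.05 = 250.05 → 250
rgb(244, 190, 250) = #F4BEFA.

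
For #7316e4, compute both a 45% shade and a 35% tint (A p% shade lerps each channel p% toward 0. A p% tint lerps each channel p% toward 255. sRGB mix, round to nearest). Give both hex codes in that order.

#3f0c7d, #a468ed

#7316e4 is rgb(115, 22, 228).
45% shade:
  R: 115 + 0.45×(0−115) = 115 − 51.75 = 63.25 → 63
  G: 22 + 0.45×(0−22) = 22 − 9.9 = 12.1 → 12
  B: 228 + 0.45×(0−228) = 228 − 102.6 = 125.4 → 125
  → #3f0c7d
35% tint:
  R: 115 + 49 = 164 → 164
  G: 22 + 81.55 = 103.55 → 104
  B: 228 + 0.35×(255−228) = 228 + 9.45 = 237.45 → 237
  → #a468ed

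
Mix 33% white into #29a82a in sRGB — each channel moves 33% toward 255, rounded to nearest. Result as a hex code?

#29a82a is rgb(41, 168, 42).
Lerp each channel 33% toward 255:
  R: 41 + 0.33×(255−41) = 41 + 70.62 = 111.62 → 112
  G: 168 + 0.33×(255−168) = 168 + 28.71 = 196.71 → 197
  B: 42 + 0.33×(255−42) = 42 + 70.29 = 112.29 → 112
rgb(112, 197, 112) = #70c570.

#70c570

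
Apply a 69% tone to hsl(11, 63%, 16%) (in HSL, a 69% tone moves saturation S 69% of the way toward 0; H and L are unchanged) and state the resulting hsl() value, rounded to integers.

S moves 69% from 63 toward 0: 63 − 43.47 = 19.53 → 20.
H and L are unchanged.

hsl(11, 20%, 16%)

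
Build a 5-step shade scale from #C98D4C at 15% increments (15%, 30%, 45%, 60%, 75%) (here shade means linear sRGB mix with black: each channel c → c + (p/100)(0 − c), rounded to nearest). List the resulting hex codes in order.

#C98D4C is rgb(201, 141, 76).
15%: (201 − 30.15 = 170.85→171, 141 − 21.15 = 119.85→120, 76 − 11.4 = 64.6→65) → #AB7841
30%: (201 − 60.3 = 140.7→141, 141 − 42.3 = 98.7→99, 76 − 22.8 = 53.2→53) → #8D6335
45%: (201 − 90.45 = 110.55→111, 141 − 63.45 = 77.55→78, 76 − 34.2 = 41.8→42) → #6F4E2A
60%: (201 − 120.6 = 80.4→80, 141 − 84.6 = 56.4→56, 76 − 45.6 = 30.4→30) → #50381E
75%: (201 − 150.75 = 50.25→50, 141 − 105.75 = 35.25→35, 76 − 57 = 19→19) → #322313

#AB7841, #8D6335, #6F4E2A, #50381E, #322313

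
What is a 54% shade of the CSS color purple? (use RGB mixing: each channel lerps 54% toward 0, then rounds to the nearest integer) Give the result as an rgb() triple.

CSS purple is rgb(128, 0, 128).
A 54% shade moves each channel 54% toward 0:
  R: 128 + 0.54×(0−128) = 128 − 69.12 = 58.88 → 59
  G: 0 + 0.54×(0−0) = 0 + 0 = 0 → 0
  B: 128 − 69.12 = 58.88 → 59

rgb(59, 0, 59)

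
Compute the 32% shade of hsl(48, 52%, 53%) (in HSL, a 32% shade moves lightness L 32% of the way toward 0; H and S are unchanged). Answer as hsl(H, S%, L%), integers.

L moves 32% from 53 toward 0: 53 − 16.96 = 36.04 → 36.
H and S are unchanged.

hsl(48, 52%, 36%)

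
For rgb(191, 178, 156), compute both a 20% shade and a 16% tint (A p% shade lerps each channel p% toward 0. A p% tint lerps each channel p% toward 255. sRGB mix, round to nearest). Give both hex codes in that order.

20% shade:
  R: 191 + 0.2×(0−191) = 191 − 38.2 = 152.8 → 153
  G: 178 + 0.2×(0−178) = 178 − 35.6 = 142.4 → 142
  B: 156 − 31.2 = 124.8 → 125
  → #998e7d
16% tint:
  R: 191 + 0.16×(255−191) = 191 + 10.24 = 201.24 → 201
  G: 178 + 0.16×(255−178) = 178 + 12.32 = 190.32 → 190
  B: 156 + 0.16×(255−156) = 156 + 15.84 = 171.84 → 172
  → #c9beac

#998e7d, #c9beac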